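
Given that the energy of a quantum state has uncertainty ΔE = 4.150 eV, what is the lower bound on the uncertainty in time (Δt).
79.303 as

Using the energy-time uncertainty principle:
ΔEΔt ≥ ℏ/2

The minimum uncertainty in time is:
Δt_min = ℏ/(2ΔE)
Δt_min = (1.055e-34 J·s) / (2 × 6.649e-19 J)
Δt_min = 7.930e-17 s = 79.303 as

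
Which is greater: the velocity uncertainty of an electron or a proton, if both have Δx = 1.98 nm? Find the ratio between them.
The electron has the larger minimum velocity uncertainty, by a ratio of 1836.2.

For both particles, Δp_min = ℏ/(2Δx) = 2.663e-26 kg·m/s (same for both).

The velocity uncertainty is Δv = Δp/m:
- electron: Δv = 2.663e-26 / 9.109e-31 = 2.923e+04 m/s = 29.234 km/s
- proton: Δv = 2.663e-26 / 1.673e-27 = 1.592e+01 m/s = 15.921 m/s

Ratio: 2.923e+04 / 1.592e+01 = 1836.2

The lighter particle has larger velocity uncertainty because Δv ∝ 1/m.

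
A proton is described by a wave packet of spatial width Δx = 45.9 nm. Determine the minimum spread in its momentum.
1.149 × 10^-27 kg·m/s

For a wave packet, the spatial width Δx and momentum spread Δp are related by the uncertainty principle:
ΔxΔp ≥ ℏ/2

The minimum momentum spread is:
Δp_min = ℏ/(2Δx)
Δp_min = (1.055e-34 J·s) / (2 × 4.590e-08 m)
Δp_min = 1.149e-27 kg·m/s

A wave packet cannot have both a well-defined position and well-defined momentum.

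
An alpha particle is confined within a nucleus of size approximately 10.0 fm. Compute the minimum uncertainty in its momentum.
5.273 × 10^-21 kg·m/s

Using the Heisenberg uncertainty principle:
ΔxΔp ≥ ℏ/2

With Δx ≈ L = 1.000e-14 m (the confinement size):
Δp_min = ℏ/(2Δx)
Δp_min = (1.055e-34 J·s) / (2 × 1.000e-14 m)
Δp_min = 5.273e-21 kg·m/s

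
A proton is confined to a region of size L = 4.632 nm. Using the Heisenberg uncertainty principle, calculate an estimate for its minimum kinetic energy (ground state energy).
241.778 neV

Using the uncertainty principle to estimate ground state energy:

1. The position uncertainty is approximately the confinement size:
   Δx ≈ L = 4.632e-09 m

2. From ΔxΔp ≥ ℏ/2, the minimum momentum uncertainty is:
   Δp ≈ ℏ/(2L) = 1.138e-26 kg·m/s

3. The kinetic energy is approximately:
   KE ≈ (Δp)²/(2m) = (1.138e-26)²/(2 × 1.673e-27 kg)
   KE ≈ 3.874e-26 J = 241.778 neV

This is an order-of-magnitude estimate of the ground state energy.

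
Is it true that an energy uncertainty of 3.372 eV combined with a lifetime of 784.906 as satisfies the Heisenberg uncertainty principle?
Yes, it satisfies the uncertainty relation.

Calculate the product ΔEΔt:
ΔE = 3.372 eV = 5.403e-19 J
ΔEΔt = (5.403e-19 J) × (7.849e-16 s)
ΔEΔt = 4.240e-34 J·s

Compare to the minimum allowed value ℏ/2:
ℏ/2 = 5.273e-35 J·s

Since ΔEΔt = 4.240e-34 J·s ≥ 5.273e-35 J·s = ℏ/2,
this satisfies the uncertainty relation.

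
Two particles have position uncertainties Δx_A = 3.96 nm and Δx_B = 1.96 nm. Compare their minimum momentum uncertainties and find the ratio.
Particle B has the larger minimum momentum uncertainty, by a factor of 2.02.

For each particle, the minimum momentum uncertainty is Δp_min = ℏ/(2Δx):

Particle A: Δp_A = ℏ/(2×3.960e-09 m) = 1.332e-26 kg·m/s
Particle B: Δp_B = ℏ/(2×1.960e-09 m) = 2.690e-26 kg·m/s

Ratio: Δp_B/Δp_A = 2.02

Since Δp_min ∝ 1/Δx, the particle with smaller position uncertainty (B) has larger momentum uncertainty.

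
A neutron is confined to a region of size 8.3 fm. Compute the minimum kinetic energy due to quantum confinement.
75.197 keV

Using the uncertainty principle:

1. Position uncertainty: Δx ≈ 8.300e-15 m
2. Minimum momentum uncertainty: Δp = ℏ/(2Δx) = 6.353e-21 kg·m/s
3. Minimum kinetic energy:
   KE = (Δp)²/(2m) = (6.353e-21)²/(2 × 1.675e-27 kg)
   KE = 1.205e-14 J = 75.197 keV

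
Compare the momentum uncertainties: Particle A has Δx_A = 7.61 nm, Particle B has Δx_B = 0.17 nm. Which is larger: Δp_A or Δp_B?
Particle B has the larger minimum momentum uncertainty, by a factor of 44.76.

For each particle, the minimum momentum uncertainty is Δp_min = ℏ/(2Δx):

Particle A: Δp_A = ℏ/(2×7.610e-09 m) = 6.929e-27 kg·m/s
Particle B: Δp_B = ℏ/(2×1.700e-10 m) = 3.102e-25 kg·m/s

Ratio: Δp_B/Δp_A = 44.76

Since Δp_min ∝ 1/Δx, the particle with smaller position uncertainty (B) has larger momentum uncertainty.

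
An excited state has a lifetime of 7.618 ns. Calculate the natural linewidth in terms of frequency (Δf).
10.446 MHz

Using the energy-time uncertainty principle and E = hf:
ΔEΔt ≥ ℏ/2
hΔf·Δt ≥ ℏ/2

The minimum frequency uncertainty is:
Δf = ℏ/(2hτ) = 1/(4πτ)
Δf = 1/(4π × 7.618e-09 s)
Δf = 1.045e+07 Hz = 10.446 MHz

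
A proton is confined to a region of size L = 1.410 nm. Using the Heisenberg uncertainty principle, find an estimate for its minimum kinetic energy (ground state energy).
2.609 μeV

Using the uncertainty principle to estimate ground state energy:

1. The position uncertainty is approximately the confinement size:
   Δx ≈ L = 1.410e-09 m

2. From ΔxΔp ≥ ℏ/2, the minimum momentum uncertainty is:
   Δp ≈ ℏ/(2L) = 3.740e-26 kg·m/s

3. The kinetic energy is approximately:
   KE ≈ (Δp)²/(2m) = (3.740e-26)²/(2 × 1.673e-27 kg)
   KE ≈ 4.180e-25 J = 2.609 μeV

This is an order-of-magnitude estimate of the ground state energy.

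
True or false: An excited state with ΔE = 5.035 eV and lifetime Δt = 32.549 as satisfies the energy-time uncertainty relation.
No, it violates the uncertainty relation.

Calculate the product ΔEΔt:
ΔE = 5.035 eV = 8.067e-19 J
ΔEΔt = (8.067e-19 J) × (3.255e-17 s)
ΔEΔt = 2.626e-35 J·s

Compare to the minimum allowed value ℏ/2:
ℏ/2 = 5.273e-35 J·s

Since ΔEΔt = 2.626e-35 J·s < 5.273e-35 J·s = ℏ/2,
this violates the uncertainty relation.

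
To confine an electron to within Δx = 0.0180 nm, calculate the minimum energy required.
29.398 eV

Localizing a particle requires giving it sufficient momentum uncertainty:

1. From uncertainty principle: Δp ≥ ℏ/(2Δx)
   Δp_min = (1.055e-34 J·s) / (2 × 1.800e-11 m)
   Δp_min = 2.929e-24 kg·m/s

2. This momentum uncertainty corresponds to kinetic energy:
   KE ≈ (Δp)²/(2m) = (2.929e-24)²/(2 × 9.109e-31 kg)
   KE = 4.710e-18 J = 29.398 eV

Tighter localization requires more energy.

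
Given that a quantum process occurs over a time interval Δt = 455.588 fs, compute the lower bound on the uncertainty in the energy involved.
722.376 μeV

Using the energy-time uncertainty principle:
ΔEΔt ≥ ℏ/2

The minimum uncertainty in energy is:
ΔE_min = ℏ/(2Δt)
ΔE_min = (1.055e-34 J·s) / (2 × 4.556e-13 s)
ΔE_min = 1.157e-22 J = 722.376 μeV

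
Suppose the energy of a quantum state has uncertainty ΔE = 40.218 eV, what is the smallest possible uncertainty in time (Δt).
8.183 as

Using the energy-time uncertainty principle:
ΔEΔt ≥ ℏ/2

The minimum uncertainty in time is:
Δt_min = ℏ/(2ΔE)
Δt_min = (1.055e-34 J·s) / (2 × 6.444e-18 J)
Δt_min = 8.183e-18 s = 8.183 as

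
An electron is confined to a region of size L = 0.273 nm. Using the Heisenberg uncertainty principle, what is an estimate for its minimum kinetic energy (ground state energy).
127.802 meV

Using the uncertainty principle to estimate ground state energy:

1. The position uncertainty is approximately the confinement size:
   Δx ≈ L = 2.730e-10 m

2. From ΔxΔp ≥ ℏ/2, the minimum momentum uncertainty is:
   Δp ≈ ℏ/(2L) = 1.931e-25 kg·m/s

3. The kinetic energy is approximately:
   KE ≈ (Δp)²/(2m) = (1.931e-25)²/(2 × 9.109e-31 kg)
   KE ≈ 2.048e-20 J = 127.802 meV

This is an order-of-magnitude estimate of the ground state energy.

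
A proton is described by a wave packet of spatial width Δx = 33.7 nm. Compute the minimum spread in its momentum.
1.565 × 10^-27 kg·m/s

For a wave packet, the spatial width Δx and momentum spread Δp are related by the uncertainty principle:
ΔxΔp ≥ ℏ/2

The minimum momentum spread is:
Δp_min = ℏ/(2Δx)
Δp_min = (1.055e-34 J·s) / (2 × 3.370e-08 m)
Δp_min = 1.565e-27 kg·m/s

A wave packet cannot have both a well-defined position and well-defined momentum.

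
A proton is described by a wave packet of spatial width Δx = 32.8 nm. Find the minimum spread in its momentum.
1.608 × 10^-27 kg·m/s

For a wave packet, the spatial width Δx and momentum spread Δp are related by the uncertainty principle:
ΔxΔp ≥ ℏ/2

The minimum momentum spread is:
Δp_min = ℏ/(2Δx)
Δp_min = (1.055e-34 J·s) / (2 × 3.280e-08 m)
Δp_min = 1.608e-27 kg·m/s

A wave packet cannot have both a well-defined position and well-defined momentum.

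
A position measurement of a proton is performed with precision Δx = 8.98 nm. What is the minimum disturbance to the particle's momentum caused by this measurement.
5.872 × 10^-27 kg·m/s

The uncertainty principle implies that measuring position disturbs momentum:
ΔxΔp ≥ ℏ/2

When we measure position with precision Δx, we necessarily introduce a momentum uncertainty:
Δp ≥ ℏ/(2Δx)
Δp_min = (1.055e-34 J·s) / (2 × 8.980e-09 m)
Δp_min = 5.872e-27 kg·m/s

The more precisely we measure position, the greater the momentum disturbance.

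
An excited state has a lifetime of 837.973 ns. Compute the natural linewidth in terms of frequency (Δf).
94.964 kHz

Using the energy-time uncertainty principle and E = hf:
ΔEΔt ≥ ℏ/2
hΔf·Δt ≥ ℏ/2

The minimum frequency uncertainty is:
Δf = ℏ/(2hτ) = 1/(4πτ)
Δf = 1/(4π × 8.380e-07 s)
Δf = 9.496e+04 Hz = 94.964 kHz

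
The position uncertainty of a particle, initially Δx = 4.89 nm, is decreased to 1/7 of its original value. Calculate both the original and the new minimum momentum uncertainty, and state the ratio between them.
Original Δp_min = 1.078 × 10^-26 kg·m/s; new Δp'_min = 7.548 × 10^-26 kg·m/s; ratio Δp'_min/Δp_min = 7.

From the uncertainty principle ΔxΔp ≥ ℏ/2, the minimum momentum uncertainty is Δp_min = ℏ/(2Δx).

Original (Δx = 4.89 nm = 4.890e-09 m):
Δp_min = (1.055e-34 J·s)/(2 × 4.890e-09 m) = 1.078e-26 kg·m/s

When Δx → (1/7)Δx:
Δp'_min = ℏ/(2 × (1/7)Δx) = 7 × ℏ/(2Δx) = 7 × Δp_min
Δp'_min = 7 × 1.078e-26 kg·m/s = 7.548e-26 kg·m/s

Since Δp_min ∝ 1/Δx, when Δx is decreased to 1/7 of its original value, Δp_min increases to 7 times its original value.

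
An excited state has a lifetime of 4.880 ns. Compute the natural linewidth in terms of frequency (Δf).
16.307 MHz

Using the energy-time uncertainty principle and E = hf:
ΔEΔt ≥ ℏ/2
hΔf·Δt ≥ ℏ/2

The minimum frequency uncertainty is:
Δf = ℏ/(2hτ) = 1/(4πτ)
Δf = 1/(4π × 4.880e-09 s)
Δf = 1.631e+07 Hz = 16.307 MHz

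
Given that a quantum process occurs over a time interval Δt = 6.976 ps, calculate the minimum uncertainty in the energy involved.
47.177 μeV

Using the energy-time uncertainty principle:
ΔEΔt ≥ ℏ/2

The minimum uncertainty in energy is:
ΔE_min = ℏ/(2Δt)
ΔE_min = (1.055e-34 J·s) / (2 × 6.976e-12 s)
ΔE_min = 7.559e-24 J = 47.177 μeV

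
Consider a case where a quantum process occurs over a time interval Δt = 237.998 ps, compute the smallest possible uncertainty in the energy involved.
1.383 μeV

Using the energy-time uncertainty principle:
ΔEΔt ≥ ℏ/2

The minimum uncertainty in energy is:
ΔE_min = ℏ/(2Δt)
ΔE_min = (1.055e-34 J·s) / (2 × 2.380e-10 s)
ΔE_min = 2.216e-25 J = 1.383 μeV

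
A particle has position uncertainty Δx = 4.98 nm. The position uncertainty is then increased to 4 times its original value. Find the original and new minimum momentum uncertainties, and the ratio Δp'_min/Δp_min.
Original Δp_min = 1.059 × 10^-26 kg·m/s; new Δp'_min = 2.647 × 10^-27 kg·m/s; ratio Δp'_min/Δp_min = 1/4.

From the uncertainty principle ΔxΔp ≥ ℏ/2, the minimum momentum uncertainty is Δp_min = ℏ/(2Δx).

Original (Δx = 4.98 nm = 4.980e-09 m):
Δp_min = (1.055e-34 J·s)/(2 × 4.980e-09 m) = 1.059e-26 kg·m/s

When Δx → 4Δx:
Δp'_min = ℏ/(2 × 4Δx) = (1/4) × ℏ/(2Δx) = (1/4) × Δp_min
Δp'_min = 1/4 × 1.059e-26 kg·m/s = 2.647e-27 kg·m/s

Since Δp_min ∝ 1/Δx, when Δx is increased to 4 times its original value, Δp_min decreases to 1/4 of its original value.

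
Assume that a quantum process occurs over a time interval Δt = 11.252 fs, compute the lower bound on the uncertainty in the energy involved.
29.249 meV

Using the energy-time uncertainty principle:
ΔEΔt ≥ ℏ/2

The minimum uncertainty in energy is:
ΔE_min = ℏ/(2Δt)
ΔE_min = (1.055e-34 J·s) / (2 × 1.125e-14 s)
ΔE_min = 4.686e-21 J = 29.249 meV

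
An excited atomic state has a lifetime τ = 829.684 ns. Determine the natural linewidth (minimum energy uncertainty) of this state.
396.664 peV

Using the energy-time uncertainty principle:
ΔEΔt ≥ ℏ/2

The lifetime τ represents the time uncertainty Δt.
The natural linewidth (minimum energy uncertainty) is:

ΔE = ℏ/(2τ)
ΔE = (1.055e-34 J·s) / (2 × 8.297e-07 s)
ΔE = 6.355e-29 J = 396.664 peV

This natural linewidth limits the precision of spectroscopic measurements.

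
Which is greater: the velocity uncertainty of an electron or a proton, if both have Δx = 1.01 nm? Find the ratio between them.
The electron has the larger minimum velocity uncertainty, by a ratio of 1836.2.

For both particles, Δp_min = ℏ/(2Δx) = 5.221e-26 kg·m/s (same for both).

The velocity uncertainty is Δv = Δp/m:
- electron: Δv = 5.221e-26 / 9.109e-31 = 5.731e+04 m/s = 57.311 km/s
- proton: Δv = 5.221e-26 / 1.673e-27 = 3.121e+01 m/s = 31.212 m/s

Ratio: 5.731e+04 / 3.121e+01 = 1836.2

The lighter particle has larger velocity uncertainty because Δv ∝ 1/m.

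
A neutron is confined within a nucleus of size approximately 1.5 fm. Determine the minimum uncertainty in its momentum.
3.515 × 10^-20 kg·m/s

Using the Heisenberg uncertainty principle:
ΔxΔp ≥ ℏ/2

With Δx ≈ L = 1.500e-15 m (the confinement size):
Δp_min = ℏ/(2Δx)
Δp_min = (1.055e-34 J·s) / (2 × 1.500e-15 m)
Δp_min = 3.515e-20 kg·m/s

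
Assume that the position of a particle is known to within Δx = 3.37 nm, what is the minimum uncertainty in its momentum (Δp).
1.565 × 10^-26 kg·m/s

Using the Heisenberg uncertainty principle:
ΔxΔp ≥ ℏ/2

The minimum uncertainty in momentum is:
Δp_min = ℏ/(2Δx)
Δp_min = (1.055e-34 J·s) / (2 × 3.370e-09 m)
Δp_min = 1.565e-26 kg·m/s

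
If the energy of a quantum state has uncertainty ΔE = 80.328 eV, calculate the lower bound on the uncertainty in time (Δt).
4.097 as

Using the energy-time uncertainty principle:
ΔEΔt ≥ ℏ/2

The minimum uncertainty in time is:
Δt_min = ℏ/(2ΔE)
Δt_min = (1.055e-34 J·s) / (2 × 1.287e-17 J)
Δt_min = 4.097e-18 s = 4.097 as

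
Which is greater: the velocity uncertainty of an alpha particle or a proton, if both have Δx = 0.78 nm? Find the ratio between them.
The proton has the larger minimum velocity uncertainty, by a ratio of 4.0.

For both particles, Δp_min = ℏ/(2Δx) = 6.760e-26 kg·m/s (same for both).

The velocity uncertainty is Δv = Δp/m:
- alpha particle: Δv = 6.760e-26 / 6.645e-27 = 1.017e+01 m/s = 10.174 m/s
- proton: Δv = 6.760e-26 / 1.673e-27 = 4.042e+01 m/s = 40.416 m/s

Ratio: 4.042e+01 / 1.017e+01 = 4.0

The lighter particle has larger velocity uncertainty because Δv ∝ 1/m.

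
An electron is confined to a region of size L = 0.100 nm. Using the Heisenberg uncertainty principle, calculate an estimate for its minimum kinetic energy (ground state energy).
952.496 meV

Using the uncertainty principle to estimate ground state energy:

1. The position uncertainty is approximately the confinement size:
   Δx ≈ L = 1.000e-10 m

2. From ΔxΔp ≥ ℏ/2, the minimum momentum uncertainty is:
   Δp ≈ ℏ/(2L) = 5.273e-25 kg·m/s

3. The kinetic energy is approximately:
   KE ≈ (Δp)²/(2m) = (5.273e-25)²/(2 × 9.109e-31 kg)
   KE ≈ 1.526e-19 J = 952.496 meV

This is an order-of-magnitude estimate of the ground state energy.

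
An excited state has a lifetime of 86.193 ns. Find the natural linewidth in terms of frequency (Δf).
923.247 kHz

Using the energy-time uncertainty principle and E = hf:
ΔEΔt ≥ ℏ/2
hΔf·Δt ≥ ℏ/2

The minimum frequency uncertainty is:
Δf = ℏ/(2hτ) = 1/(4πτ)
Δf = 1/(4π × 8.619e-08 s)
Δf = 9.232e+05 Hz = 923.247 kHz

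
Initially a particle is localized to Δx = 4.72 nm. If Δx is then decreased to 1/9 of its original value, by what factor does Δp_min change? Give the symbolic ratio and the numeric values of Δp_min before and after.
Original Δp_min = 1.117 × 10^-26 kg·m/s; new Δp'_min = 1.005 × 10^-25 kg·m/s; ratio Δp'_min/Δp_min = 9.

From the uncertainty principle ΔxΔp ≥ ℏ/2, the minimum momentum uncertainty is Δp_min = ℏ/(2Δx).

Original (Δx = 4.72 nm = 4.720e-09 m):
Δp_min = (1.055e-34 J·s)/(2 × 4.720e-09 m) = 1.117e-26 kg·m/s

When Δx → (1/9)Δx:
Δp'_min = ℏ/(2 × (1/9)Δx) = 9 × ℏ/(2Δx) = 9 × Δp_min
Δp'_min = 9 × 1.117e-26 kg·m/s = 1.005e-25 kg·m/s

Since Δp_min ∝ 1/Δx, when Δx is decreased to 1/9 of its original value, Δp_min increases to 9 times its original value.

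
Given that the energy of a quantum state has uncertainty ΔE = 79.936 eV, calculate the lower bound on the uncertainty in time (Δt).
4.117 as

Using the energy-time uncertainty principle:
ΔEΔt ≥ ℏ/2

The minimum uncertainty in time is:
Δt_min = ℏ/(2ΔE)
Δt_min = (1.055e-34 J·s) / (2 × 1.281e-17 J)
Δt_min = 4.117e-18 s = 4.117 as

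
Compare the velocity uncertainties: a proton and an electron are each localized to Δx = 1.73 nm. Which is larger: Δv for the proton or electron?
The electron has the larger minimum velocity uncertainty, by a ratio of 1836.2.

For both particles, Δp_min = ℏ/(2Δx) = 3.048e-26 kg·m/s (same for both).

The velocity uncertainty is Δv = Δp/m:
- proton: Δv = 3.048e-26 / 1.673e-27 = 1.822e+01 m/s = 18.222 m/s
- electron: Δv = 3.048e-26 / 9.109e-31 = 3.346e+04 m/s = 33.459 km/s

Ratio: 3.346e+04 / 1.822e+01 = 1836.2

The lighter particle has larger velocity uncertainty because Δv ∝ 1/m.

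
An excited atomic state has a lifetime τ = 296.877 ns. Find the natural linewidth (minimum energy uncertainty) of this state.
1.109 neV

Using the energy-time uncertainty principle:
ΔEΔt ≥ ℏ/2

The lifetime τ represents the time uncertainty Δt.
The natural linewidth (minimum energy uncertainty) is:

ΔE = ℏ/(2τ)
ΔE = (1.055e-34 J·s) / (2 × 2.969e-07 s)
ΔE = 1.776e-28 J = 1.109 neV

This natural linewidth limits the precision of spectroscopic measurements.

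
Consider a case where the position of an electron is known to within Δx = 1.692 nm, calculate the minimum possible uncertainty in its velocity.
34.210 km/s

Using the Heisenberg uncertainty principle and Δp = mΔv:
ΔxΔp ≥ ℏ/2
Δx(mΔv) ≥ ℏ/2

The minimum uncertainty in velocity is:
Δv_min = ℏ/(2mΔx)
Δv_min = (1.055e-34 J·s) / (2 × 9.109e-31 kg × 1.692e-09 m)
Δv_min = 3.421e+04 m/s = 34.210 km/s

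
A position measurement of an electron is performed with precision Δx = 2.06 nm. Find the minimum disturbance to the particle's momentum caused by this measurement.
2.560 × 10^-26 kg·m/s

The uncertainty principle implies that measuring position disturbs momentum:
ΔxΔp ≥ ℏ/2

When we measure position with precision Δx, we necessarily introduce a momentum uncertainty:
Δp ≥ ℏ/(2Δx)
Δp_min = (1.055e-34 J·s) / (2 × 2.060e-09 m)
Δp_min = 2.560e-26 kg·m/s

The more precisely we measure position, the greater the momentum disturbance.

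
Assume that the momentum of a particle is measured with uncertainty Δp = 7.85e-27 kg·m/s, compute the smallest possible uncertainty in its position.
6.717 nm

Using the Heisenberg uncertainty principle:
ΔxΔp ≥ ℏ/2

The minimum uncertainty in position is:
Δx_min = ℏ/(2Δp)
Δx_min = (1.055e-34 J·s) / (2 × 7.850e-27 kg·m/s)
Δx_min = 6.717e-09 m = 6.717 nm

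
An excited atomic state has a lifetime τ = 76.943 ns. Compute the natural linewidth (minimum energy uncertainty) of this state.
4.277 neV

Using the energy-time uncertainty principle:
ΔEΔt ≥ ℏ/2

The lifetime τ represents the time uncertainty Δt.
The natural linewidth (minimum energy uncertainty) is:

ΔE = ℏ/(2τ)
ΔE = (1.055e-34 J·s) / (2 × 7.694e-08 s)
ΔE = 6.853e-28 J = 4.277 neV

This natural linewidth limits the precision of spectroscopic measurements.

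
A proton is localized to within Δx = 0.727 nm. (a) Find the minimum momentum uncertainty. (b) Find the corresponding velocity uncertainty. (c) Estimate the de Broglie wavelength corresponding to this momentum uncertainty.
(a) Δp_min = 7.253 × 10^-26 kg·m/s
(b) Δv_min = 43.362 m/s
(c) λ_dB = 9.136 nm

Step-by-step:

(a) From the uncertainty principle:
Δp_min = ℏ/(2Δx) = (1.055e-34 J·s)/(2 × 7.270e-10 m) = 7.253e-26 kg·m/s

(b) The velocity uncertainty:
Δv = Δp/m = (7.253e-26 kg·m/s)/(1.673e-27 kg) = 4.336e+01 m/s = 43.362 m/s

(c) The de Broglie wavelength for this momentum:
λ = h/p = (6.626e-34 J·s)/(7.253e-26 kg·m/s) = 9.136e-09 m = 9.136 nm

Note: The de Broglie wavelength is comparable to the localization size, as expected from wave-particle duality.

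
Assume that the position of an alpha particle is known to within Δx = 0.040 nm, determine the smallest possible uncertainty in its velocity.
198.387 m/s

Using the Heisenberg uncertainty principle and Δp = mΔv:
ΔxΔp ≥ ℏ/2
Δx(mΔv) ≥ ℏ/2

The minimum uncertainty in velocity is:
Δv_min = ℏ/(2mΔx)
Δv_min = (1.055e-34 J·s) / (2 × 6.645e-27 kg × 4.000e-11 m)
Δv_min = 1.984e+02 m/s = 198.387 m/s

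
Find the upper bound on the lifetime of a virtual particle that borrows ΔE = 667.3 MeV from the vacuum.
4.932 × 10^-25 s

Using the energy-time uncertainty principle:
ΔEΔt ≥ ℏ/2

For a virtual particle borrowing energy ΔE, the maximum lifetime is:
Δt_max = ℏ/(2ΔE)

Converting energy:
ΔE = 667.3 MeV = 1.069e-10 J

Δt_max = (1.055e-34 J·s) / (2 × 1.069e-10 J)
Δt_max = 4.932e-25 s = 4.932 × 10^-25 s

Virtual particles with higher borrowed energy exist for shorter times.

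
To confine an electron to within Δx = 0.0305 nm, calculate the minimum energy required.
10.239 eV

Localizing a particle requires giving it sufficient momentum uncertainty:

1. From uncertainty principle: Δp ≥ ℏ/(2Δx)
   Δp_min = (1.055e-34 J·s) / (2 × 3.050e-11 m)
   Δp_min = 1.729e-24 kg·m/s

2. This momentum uncertainty corresponds to kinetic energy:
   KE ≈ (Δp)²/(2m) = (1.729e-24)²/(2 × 9.109e-31 kg)
   KE = 1.640e-18 J = 10.239 eV

Tighter localization requires more energy.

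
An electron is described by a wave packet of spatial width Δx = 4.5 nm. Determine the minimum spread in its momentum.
1.172 × 10^-26 kg·m/s

For a wave packet, the spatial width Δx and momentum spread Δp are related by the uncertainty principle:
ΔxΔp ≥ ℏ/2

The minimum momentum spread is:
Δp_min = ℏ/(2Δx)
Δp_min = (1.055e-34 J·s) / (2 × 4.500e-09 m)
Δp_min = 1.172e-26 kg·m/s

A wave packet cannot have both a well-defined position and well-defined momentum.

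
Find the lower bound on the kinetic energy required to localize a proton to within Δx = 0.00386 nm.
348.161 meV

Localizing a particle requires giving it sufficient momentum uncertainty:

1. From uncertainty principle: Δp ≥ ℏ/(2Δx)
   Δp_min = (1.055e-34 J·s) / (2 × 3.860e-12 m)
   Δp_min = 1.366e-23 kg·m/s

2. This momentum uncertainty corresponds to kinetic energy:
   KE ≈ (Δp)²/(2m) = (1.366e-23)²/(2 × 1.673e-27 kg)
   KE = 5.578e-20 J = 348.161 meV

Tighter localization requires more energy.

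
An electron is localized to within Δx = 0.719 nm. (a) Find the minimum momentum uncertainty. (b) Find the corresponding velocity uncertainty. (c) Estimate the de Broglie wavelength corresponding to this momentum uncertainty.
(a) Δp_min = 7.334 × 10^-26 kg·m/s
(b) Δv_min = 80.506 km/s
(c) λ_dB = 9.035 nm

Step-by-step:

(a) From the uncertainty principle:
Δp_min = ℏ/(2Δx) = (1.055e-34 J·s)/(2 × 7.190e-10 m) = 7.334e-26 kg·m/s

(b) The velocity uncertainty:
Δv = Δp/m = (7.334e-26 kg·m/s)/(9.109e-31 kg) = 8.051e+04 m/s = 80.506 km/s

(c) The de Broglie wavelength for this momentum:
λ = h/p = (6.626e-34 J·s)/(7.334e-26 kg·m/s) = 9.035e-09 m = 9.035 nm

Note: The de Broglie wavelength is comparable to the localization size, as expected from wave-particle duality.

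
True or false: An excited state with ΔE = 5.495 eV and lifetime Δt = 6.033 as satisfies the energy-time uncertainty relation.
No, it violates the uncertainty relation.

Calculate the product ΔEΔt:
ΔE = 5.495 eV = 8.804e-19 J
ΔEΔt = (8.804e-19 J) × (6.033e-18 s)
ΔEΔt = 5.311e-36 J·s

Compare to the minimum allowed value ℏ/2:
ℏ/2 = 5.273e-35 J·s

Since ΔEΔt = 5.311e-36 J·s < 5.273e-35 J·s = ℏ/2,
this violates the uncertainty relation.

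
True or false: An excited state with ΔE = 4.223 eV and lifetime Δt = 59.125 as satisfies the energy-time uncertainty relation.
No, it violates the uncertainty relation.

Calculate the product ΔEΔt:
ΔE = 4.223 eV = 6.766e-19 J
ΔEΔt = (6.766e-19 J) × (5.912e-17 s)
ΔEΔt = 4.000e-35 J·s

Compare to the minimum allowed value ℏ/2:
ℏ/2 = 5.273e-35 J·s

Since ΔEΔt = 4.000e-35 J·s < 5.273e-35 J·s = ℏ/2,
this violates the uncertainty relation.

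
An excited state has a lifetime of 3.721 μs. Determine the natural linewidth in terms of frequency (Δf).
21.386 kHz

Using the energy-time uncertainty principle and E = hf:
ΔEΔt ≥ ℏ/2
hΔf·Δt ≥ ℏ/2

The minimum frequency uncertainty is:
Δf = ℏ/(2hτ) = 1/(4πτ)
Δf = 1/(4π × 3.721e-06 s)
Δf = 2.139e+04 Hz = 21.386 kHz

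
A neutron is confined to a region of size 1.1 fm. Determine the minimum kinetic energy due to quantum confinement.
4.281 MeV

Using the uncertainty principle:

1. Position uncertainty: Δx ≈ 1.100e-15 m
2. Minimum momentum uncertainty: Δp = ℏ/(2Δx) = 4.794e-20 kg·m/s
3. Minimum kinetic energy:
   KE = (Δp)²/(2m) = (4.794e-20)²/(2 × 1.675e-27 kg)
   KE = 6.859e-13 J = 4.281 MeV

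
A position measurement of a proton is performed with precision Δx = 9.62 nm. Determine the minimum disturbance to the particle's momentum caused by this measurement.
5.481 × 10^-27 kg·m/s

The uncertainty principle implies that measuring position disturbs momentum:
ΔxΔp ≥ ℏ/2

When we measure position with precision Δx, we necessarily introduce a momentum uncertainty:
Δp ≥ ℏ/(2Δx)
Δp_min = (1.055e-34 J·s) / (2 × 9.620e-09 m)
Δp_min = 5.481e-27 kg·m/s

The more precisely we measure position, the greater the momentum disturbance.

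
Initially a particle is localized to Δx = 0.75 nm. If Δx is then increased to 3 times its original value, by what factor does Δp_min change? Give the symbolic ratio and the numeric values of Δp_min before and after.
Original Δp_min = 7.030 × 10^-26 kg·m/s; new Δp'_min = 2.343 × 10^-26 kg·m/s; ratio Δp'_min/Δp_min = 1/3.

From the uncertainty principle ΔxΔp ≥ ℏ/2, the minimum momentum uncertainty is Δp_min = ℏ/(2Δx).

Original (Δx = 0.75 nm = 7.500e-10 m):
Δp_min = (1.055e-34 J·s)/(2 × 7.500e-10 m) = 7.030e-26 kg·m/s

When Δx → 3Δx:
Δp'_min = ℏ/(2 × 3Δx) = (1/3) × ℏ/(2Δx) = (1/3) × Δp_min
Δp'_min = 1/3 × 7.030e-26 kg·m/s = 2.343e-26 kg·m/s

Since Δp_min ∝ 1/Δx, when Δx is increased to 3 times its original value, Δp_min decreases to 1/3 of its original value.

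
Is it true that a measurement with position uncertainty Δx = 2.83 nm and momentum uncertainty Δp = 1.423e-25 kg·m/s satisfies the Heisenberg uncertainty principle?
Yes, it satisfies the uncertainty principle.

Calculate the product ΔxΔp:
ΔxΔp = (2.830e-09 m) × (1.423e-25 kg·m/s)
ΔxΔp = 4.027e-34 J·s

Compare to the minimum allowed value ℏ/2:
ℏ/2 = 5.273e-35 J·s

Since ΔxΔp = 4.027e-34 J·s ≥ 5.273e-35 J·s = ℏ/2,
the measurement satisfies the uncertainty principle.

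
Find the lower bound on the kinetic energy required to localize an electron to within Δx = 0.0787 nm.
1.538 eV

Localizing a particle requires giving it sufficient momentum uncertainty:

1. From uncertainty principle: Δp ≥ ℏ/(2Δx)
   Δp_min = (1.055e-34 J·s) / (2 × 7.870e-11 m)
   Δp_min = 6.700e-25 kg·m/s

2. This momentum uncertainty corresponds to kinetic energy:
   KE ≈ (Δp)²/(2m) = (6.700e-25)²/(2 × 9.109e-31 kg)
   KE = 2.464e-19 J = 1.538 eV

Tighter localization requires more energy.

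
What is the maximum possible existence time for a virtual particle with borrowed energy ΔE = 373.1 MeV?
8.821 × 10^-25 s

Using the energy-time uncertainty principle:
ΔEΔt ≥ ℏ/2

For a virtual particle borrowing energy ΔE, the maximum lifetime is:
Δt_max = ℏ/(2ΔE)

Converting energy:
ΔE = 373.1 MeV = 5.978e-11 J

Δt_max = (1.055e-34 J·s) / (2 × 5.978e-11 J)
Δt_max = 8.821e-25 s = 8.821 × 10^-25 s

Virtual particles with higher borrowed energy exist for shorter times.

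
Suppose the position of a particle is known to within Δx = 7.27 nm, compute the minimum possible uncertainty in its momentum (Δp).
7.253 × 10^-27 kg·m/s

Using the Heisenberg uncertainty principle:
ΔxΔp ≥ ℏ/2

The minimum uncertainty in momentum is:
Δp_min = ℏ/(2Δx)
Δp_min = (1.055e-34 J·s) / (2 × 7.270e-09 m)
Δp_min = 7.253e-27 kg·m/s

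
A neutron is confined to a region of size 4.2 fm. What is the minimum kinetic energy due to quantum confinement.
293.668 keV

Using the uncertainty principle:

1. Position uncertainty: Δx ≈ 4.200e-15 m
2. Minimum momentum uncertainty: Δp = ℏ/(2Δx) = 1.255e-20 kg·m/s
3. Minimum kinetic energy:
   KE = (Δp)²/(2m) = (1.255e-20)²/(2 × 1.675e-27 kg)
   KE = 4.705e-14 J = 293.668 keV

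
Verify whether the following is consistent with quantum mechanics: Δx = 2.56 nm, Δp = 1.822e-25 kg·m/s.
Yes, it satisfies the uncertainty principle.

Calculate the product ΔxΔp:
ΔxΔp = (2.560e-09 m) × (1.822e-25 kg·m/s)
ΔxΔp = 4.664e-34 J·s

Compare to the minimum allowed value ℏ/2:
ℏ/2 = 5.273e-35 J·s

Since ΔxΔp = 4.664e-34 J·s ≥ 5.273e-35 J·s = ℏ/2,
the measurement satisfies the uncertainty principle.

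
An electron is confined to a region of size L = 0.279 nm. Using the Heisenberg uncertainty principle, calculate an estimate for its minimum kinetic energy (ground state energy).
122.364 meV

Using the uncertainty principle to estimate ground state energy:

1. The position uncertainty is approximately the confinement size:
   Δx ≈ L = 2.790e-10 m

2. From ΔxΔp ≥ ℏ/2, the minimum momentum uncertainty is:
   Δp ≈ ℏ/(2L) = 1.890e-25 kg·m/s

3. The kinetic energy is approximately:
   KE ≈ (Δp)²/(2m) = (1.890e-25)²/(2 × 9.109e-31 kg)
   KE ≈ 1.960e-20 J = 122.364 meV

This is an order-of-magnitude estimate of the ground state energy.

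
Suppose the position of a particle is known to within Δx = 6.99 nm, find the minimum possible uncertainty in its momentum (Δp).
7.543 × 10^-27 kg·m/s

Using the Heisenberg uncertainty principle:
ΔxΔp ≥ ℏ/2

The minimum uncertainty in momentum is:
Δp_min = ℏ/(2Δx)
Δp_min = (1.055e-34 J·s) / (2 × 6.990e-09 m)
Δp_min = 7.543e-27 kg·m/s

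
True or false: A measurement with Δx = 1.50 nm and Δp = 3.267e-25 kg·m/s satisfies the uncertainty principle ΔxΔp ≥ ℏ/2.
Yes, it satisfies the uncertainty principle.

Calculate the product ΔxΔp:
ΔxΔp = (1.500e-09 m) × (3.267e-25 kg·m/s)
ΔxΔp = 4.901e-34 J·s

Compare to the minimum allowed value ℏ/2:
ℏ/2 = 5.273e-35 J·s

Since ΔxΔp = 4.901e-34 J·s ≥ 5.273e-35 J·s = ℏ/2,
the measurement satisfies the uncertainty principle.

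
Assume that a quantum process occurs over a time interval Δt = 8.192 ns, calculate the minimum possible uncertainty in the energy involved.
40.174 neV

Using the energy-time uncertainty principle:
ΔEΔt ≥ ℏ/2

The minimum uncertainty in energy is:
ΔE_min = ℏ/(2Δt)
ΔE_min = (1.055e-34 J·s) / (2 × 8.192e-09 s)
ΔE_min = 6.437e-27 J = 40.174 neV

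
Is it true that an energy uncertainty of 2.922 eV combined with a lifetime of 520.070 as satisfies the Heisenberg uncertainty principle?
Yes, it satisfies the uncertainty relation.

Calculate the product ΔEΔt:
ΔE = 2.922 eV = 4.682e-19 J
ΔEΔt = (4.682e-19 J) × (5.201e-16 s)
ΔEΔt = 2.435e-34 J·s

Compare to the minimum allowed value ℏ/2:
ℏ/2 = 5.273e-35 J·s

Since ΔEΔt = 2.435e-34 J·s ≥ 5.273e-35 J·s = ℏ/2,
this satisfies the uncertainty relation.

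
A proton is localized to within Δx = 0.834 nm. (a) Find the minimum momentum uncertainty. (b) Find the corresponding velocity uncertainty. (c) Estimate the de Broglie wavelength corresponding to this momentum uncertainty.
(a) Δp_min = 6.322 × 10^-26 kg·m/s
(b) Δv_min = 37.799 m/s
(c) λ_dB = 10.480 nm

Step-by-step:

(a) From the uncertainty principle:
Δp_min = ℏ/(2Δx) = (1.055e-34 J·s)/(2 × 8.340e-10 m) = 6.322e-26 kg·m/s

(b) The velocity uncertainty:
Δv = Δp/m = (6.322e-26 kg·m/s)/(1.673e-27 kg) = 3.780e+01 m/s = 37.799 m/s

(c) The de Broglie wavelength for this momentum:
λ = h/p = (6.626e-34 J·s)/(6.322e-26 kg·m/s) = 1.048e-08 m = 10.480 nm

Note: The de Broglie wavelength is comparable to the localization size, as expected from wave-particle duality.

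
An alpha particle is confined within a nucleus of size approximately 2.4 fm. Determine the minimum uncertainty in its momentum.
2.197 × 10^-20 kg·m/s

Using the Heisenberg uncertainty principle:
ΔxΔp ≥ ℏ/2

With Δx ≈ L = 2.400e-15 m (the confinement size):
Δp_min = ℏ/(2Δx)
Δp_min = (1.055e-34 J·s) / (2 × 2.400e-15 m)
Δp_min = 2.197e-20 kg·m/s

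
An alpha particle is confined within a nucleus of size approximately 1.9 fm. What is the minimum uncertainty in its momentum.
2.775 × 10^-20 kg·m/s

Using the Heisenberg uncertainty principle:
ΔxΔp ≥ ℏ/2

With Δx ≈ L = 1.900e-15 m (the confinement size):
Δp_min = ℏ/(2Δx)
Δp_min = (1.055e-34 J·s) / (2 × 1.900e-15 m)
Δp_min = 2.775e-20 kg·m/s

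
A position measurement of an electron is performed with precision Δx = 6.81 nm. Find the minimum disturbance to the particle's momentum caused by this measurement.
7.743 × 10^-27 kg·m/s

The uncertainty principle implies that measuring position disturbs momentum:
ΔxΔp ≥ ℏ/2

When we measure position with precision Δx, we necessarily introduce a momentum uncertainty:
Δp ≥ ℏ/(2Δx)
Δp_min = (1.055e-34 J·s) / (2 × 6.810e-09 m)
Δp_min = 7.743e-27 kg·m/s

The more precisely we measure position, the greater the momentum disturbance.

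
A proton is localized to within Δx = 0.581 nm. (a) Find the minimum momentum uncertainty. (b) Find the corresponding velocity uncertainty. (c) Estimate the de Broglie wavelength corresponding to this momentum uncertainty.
(a) Δp_min = 9.075 × 10^-26 kg·m/s
(b) Δv_min = 54.259 m/s
(c) λ_dB = 7.301 nm

Step-by-step:

(a) From the uncertainty principle:
Δp_min = ℏ/(2Δx) = (1.055e-34 J·s)/(2 × 5.810e-10 m) = 9.075e-26 kg·m/s

(b) The velocity uncertainty:
Δv = Δp/m = (9.075e-26 kg·m/s)/(1.673e-27 kg) = 5.426e+01 m/s = 54.259 m/s

(c) The de Broglie wavelength for this momentum:
λ = h/p = (6.626e-34 J·s)/(9.075e-26 kg·m/s) = 7.301e-09 m = 7.301 nm

Note: The de Broglie wavelength is comparable to the localization size, as expected from wave-particle duality.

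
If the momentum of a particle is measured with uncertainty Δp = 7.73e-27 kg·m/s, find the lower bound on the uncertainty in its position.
6.821 nm

Using the Heisenberg uncertainty principle:
ΔxΔp ≥ ℏ/2

The minimum uncertainty in position is:
Δx_min = ℏ/(2Δp)
Δx_min = (1.055e-34 J·s) / (2 × 7.730e-27 kg·m/s)
Δx_min = 6.821e-09 m = 6.821 nm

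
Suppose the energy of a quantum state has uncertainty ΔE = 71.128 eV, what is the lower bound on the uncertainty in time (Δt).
4.627 as

Using the energy-time uncertainty principle:
ΔEΔt ≥ ℏ/2

The minimum uncertainty in time is:
Δt_min = ℏ/(2ΔE)
Δt_min = (1.055e-34 J·s) / (2 × 1.140e-17 J)
Δt_min = 4.627e-18 s = 4.627 as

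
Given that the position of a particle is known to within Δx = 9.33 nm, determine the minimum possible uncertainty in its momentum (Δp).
5.652 × 10^-27 kg·m/s

Using the Heisenberg uncertainty principle:
ΔxΔp ≥ ℏ/2

The minimum uncertainty in momentum is:
Δp_min = ℏ/(2Δx)
Δp_min = (1.055e-34 J·s) / (2 × 9.330e-09 m)
Δp_min = 5.652e-27 kg·m/s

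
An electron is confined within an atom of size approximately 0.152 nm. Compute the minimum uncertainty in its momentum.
3.469 × 10^-25 kg·m/s

Using the Heisenberg uncertainty principle:
ΔxΔp ≥ ℏ/2

With Δx ≈ L = 1.520e-10 m (the confinement size):
Δp_min = ℏ/(2Δx)
Δp_min = (1.055e-34 J·s) / (2 × 1.520e-10 m)
Δp_min = 3.469e-25 kg·m/s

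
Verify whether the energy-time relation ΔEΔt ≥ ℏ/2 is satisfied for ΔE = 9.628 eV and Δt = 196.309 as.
Yes, it satisfies the uncertainty relation.

Calculate the product ΔEΔt:
ΔE = 9.628 eV = 1.543e-18 J
ΔEΔt = (1.543e-18 J) × (1.963e-16 s)
ΔEΔt = 3.028e-34 J·s

Compare to the minimum allowed value ℏ/2:
ℏ/2 = 5.273e-35 J·s

Since ΔEΔt = 3.028e-34 J·s ≥ 5.273e-35 J·s = ℏ/2,
this satisfies the uncertainty relation.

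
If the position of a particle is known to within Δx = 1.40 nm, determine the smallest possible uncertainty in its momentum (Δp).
3.766 × 10^-26 kg·m/s

Using the Heisenberg uncertainty principle:
ΔxΔp ≥ ℏ/2

The minimum uncertainty in momentum is:
Δp_min = ℏ/(2Δx)
Δp_min = (1.055e-34 J·s) / (2 × 1.400e-09 m)
Δp_min = 3.766e-26 kg·m/s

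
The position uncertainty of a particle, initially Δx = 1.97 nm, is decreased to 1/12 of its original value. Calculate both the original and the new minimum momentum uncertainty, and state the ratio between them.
Original Δp_min = 2.677 × 10^-26 kg·m/s; new Δp'_min = 3.212 × 10^-25 kg·m/s; ratio Δp'_min/Δp_min = 12.

From the uncertainty principle ΔxΔp ≥ ℏ/2, the minimum momentum uncertainty is Δp_min = ℏ/(2Δx).

Original (Δx = 1.97 nm = 1.970e-09 m):
Δp_min = (1.055e-34 J·s)/(2 × 1.970e-09 m) = 2.677e-26 kg·m/s

When Δx → (1/12)Δx:
Δp'_min = ℏ/(2 × (1/12)Δx) = 12 × ℏ/(2Δx) = 12 × Δp_min
Δp'_min = 12 × 2.677e-26 kg·m/s = 3.212e-25 kg·m/s

Since Δp_min ∝ 1/Δx, when Δx is decreased to 1/12 of its original value, Δp_min increases to 12 times its original value.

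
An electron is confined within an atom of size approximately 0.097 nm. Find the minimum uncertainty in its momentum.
5.436 × 10^-25 kg·m/s

Using the Heisenberg uncertainty principle:
ΔxΔp ≥ ℏ/2

With Δx ≈ L = 9.700e-11 m (the confinement size):
Δp_min = ℏ/(2Δx)
Δp_min = (1.055e-34 J·s) / (2 × 9.700e-11 m)
Δp_min = 5.436e-25 kg·m/s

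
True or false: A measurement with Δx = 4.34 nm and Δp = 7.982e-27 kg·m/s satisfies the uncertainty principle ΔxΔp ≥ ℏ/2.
No, it violates the uncertainty principle (impossible measurement).

Calculate the product ΔxΔp:
ΔxΔp = (4.340e-09 m) × (7.982e-27 kg·m/s)
ΔxΔp = 3.464e-35 J·s

Compare to the minimum allowed value ℏ/2:
ℏ/2 = 5.273e-35 J·s

Since ΔxΔp = 3.464e-35 J·s < 5.273e-35 J·s = ℏ/2,
the measurement violates the uncertainty principle.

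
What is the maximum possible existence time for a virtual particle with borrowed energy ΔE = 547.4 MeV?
6.012 × 10^-25 s

Using the energy-time uncertainty principle:
ΔEΔt ≥ ℏ/2

For a virtual particle borrowing energy ΔE, the maximum lifetime is:
Δt_max = ℏ/(2ΔE)

Converting energy:
ΔE = 547.4 MeV = 8.770e-11 J

Δt_max = (1.055e-34 J·s) / (2 × 8.770e-11 J)
Δt_max = 6.012e-25 s = 6.012 × 10^-25 s

Virtual particles with higher borrowed energy exist for shorter times.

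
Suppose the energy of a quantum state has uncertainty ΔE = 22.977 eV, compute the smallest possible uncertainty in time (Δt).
14.323 as

Using the energy-time uncertainty principle:
ΔEΔt ≥ ℏ/2

The minimum uncertainty in time is:
Δt_min = ℏ/(2ΔE)
Δt_min = (1.055e-34 J·s) / (2 × 3.681e-18 J)
Δt_min = 1.432e-17 s = 14.323 as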